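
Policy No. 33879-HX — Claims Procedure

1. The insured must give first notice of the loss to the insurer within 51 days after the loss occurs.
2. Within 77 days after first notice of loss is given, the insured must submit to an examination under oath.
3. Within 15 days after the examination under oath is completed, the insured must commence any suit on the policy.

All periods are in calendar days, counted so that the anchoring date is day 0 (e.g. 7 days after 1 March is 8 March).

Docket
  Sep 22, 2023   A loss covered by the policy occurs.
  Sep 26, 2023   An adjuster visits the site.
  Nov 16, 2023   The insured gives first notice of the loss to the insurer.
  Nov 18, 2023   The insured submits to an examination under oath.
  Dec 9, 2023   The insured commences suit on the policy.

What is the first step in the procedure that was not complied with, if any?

(1) due by Sep 22, 2023 + 51 days = Nov 12, 2023; Nov 16, 2023 misses that deadline by 4 days.

Step 1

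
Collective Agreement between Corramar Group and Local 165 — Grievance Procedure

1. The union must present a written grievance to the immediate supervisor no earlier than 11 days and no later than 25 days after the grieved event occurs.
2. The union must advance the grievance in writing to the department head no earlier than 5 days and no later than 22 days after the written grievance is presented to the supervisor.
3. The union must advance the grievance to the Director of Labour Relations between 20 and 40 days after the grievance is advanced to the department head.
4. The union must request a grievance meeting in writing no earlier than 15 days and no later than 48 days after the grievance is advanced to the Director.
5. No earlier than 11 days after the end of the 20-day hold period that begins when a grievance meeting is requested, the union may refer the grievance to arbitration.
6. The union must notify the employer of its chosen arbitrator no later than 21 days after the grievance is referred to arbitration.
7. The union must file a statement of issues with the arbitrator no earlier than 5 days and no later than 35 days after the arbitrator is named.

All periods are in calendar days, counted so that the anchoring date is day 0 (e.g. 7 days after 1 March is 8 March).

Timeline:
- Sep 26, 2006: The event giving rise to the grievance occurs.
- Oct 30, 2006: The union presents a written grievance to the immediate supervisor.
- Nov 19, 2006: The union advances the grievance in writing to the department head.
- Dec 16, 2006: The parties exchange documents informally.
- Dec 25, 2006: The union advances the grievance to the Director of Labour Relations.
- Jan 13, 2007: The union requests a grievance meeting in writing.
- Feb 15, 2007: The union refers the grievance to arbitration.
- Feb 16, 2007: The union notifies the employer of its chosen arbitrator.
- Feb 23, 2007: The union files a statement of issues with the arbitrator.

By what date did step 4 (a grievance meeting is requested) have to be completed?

Step 4 runs from Dec 25, 2006, when the grievance is advanced to the Director. The window is 15–48 days after Dec 25, 2006; it closes on Feb 11, 2007.

Feb 11, 2007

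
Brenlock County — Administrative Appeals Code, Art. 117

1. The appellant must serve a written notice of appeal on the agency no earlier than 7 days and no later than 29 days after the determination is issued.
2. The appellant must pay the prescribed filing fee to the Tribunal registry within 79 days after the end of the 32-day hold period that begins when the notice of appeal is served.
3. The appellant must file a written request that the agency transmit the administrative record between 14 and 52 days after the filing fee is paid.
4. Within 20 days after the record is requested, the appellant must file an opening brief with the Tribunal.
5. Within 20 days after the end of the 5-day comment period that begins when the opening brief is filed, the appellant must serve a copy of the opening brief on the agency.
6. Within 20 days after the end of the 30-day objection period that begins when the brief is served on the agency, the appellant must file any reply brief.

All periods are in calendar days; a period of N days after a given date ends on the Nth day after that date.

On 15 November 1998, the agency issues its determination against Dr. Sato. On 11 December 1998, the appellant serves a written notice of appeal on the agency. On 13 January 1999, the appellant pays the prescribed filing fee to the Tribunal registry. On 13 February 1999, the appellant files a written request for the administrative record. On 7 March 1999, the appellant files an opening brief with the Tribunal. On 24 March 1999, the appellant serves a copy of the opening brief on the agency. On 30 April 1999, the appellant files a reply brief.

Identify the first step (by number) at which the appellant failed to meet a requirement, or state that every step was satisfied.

Step 1: the window is 7–29 days after 15 November 1998 (when the determination is issued), so 22 November 1998 through 14 December 1998; 11 December 1998 falls inside that range.
Step 2: 79 days after 12 January 1999 (end of the 32-day hold period, which began when the notice of appeal is served on 11 December 1998) is 1 April 1999; completed 13 January 1999, before the deadline.
Step 3: the window is 14–52 days after 13 January 1999 (when the filing fee is paid), so 27 January 1999 through 6 March 1999; 13 February 1999 falls inside that range.
Step 4: 20 days after 13 February 1999 (when the record is requested) is 5 March 1999; done 7 March 1999 — 2 days late.
That is the first point of non-compliance.

Step 4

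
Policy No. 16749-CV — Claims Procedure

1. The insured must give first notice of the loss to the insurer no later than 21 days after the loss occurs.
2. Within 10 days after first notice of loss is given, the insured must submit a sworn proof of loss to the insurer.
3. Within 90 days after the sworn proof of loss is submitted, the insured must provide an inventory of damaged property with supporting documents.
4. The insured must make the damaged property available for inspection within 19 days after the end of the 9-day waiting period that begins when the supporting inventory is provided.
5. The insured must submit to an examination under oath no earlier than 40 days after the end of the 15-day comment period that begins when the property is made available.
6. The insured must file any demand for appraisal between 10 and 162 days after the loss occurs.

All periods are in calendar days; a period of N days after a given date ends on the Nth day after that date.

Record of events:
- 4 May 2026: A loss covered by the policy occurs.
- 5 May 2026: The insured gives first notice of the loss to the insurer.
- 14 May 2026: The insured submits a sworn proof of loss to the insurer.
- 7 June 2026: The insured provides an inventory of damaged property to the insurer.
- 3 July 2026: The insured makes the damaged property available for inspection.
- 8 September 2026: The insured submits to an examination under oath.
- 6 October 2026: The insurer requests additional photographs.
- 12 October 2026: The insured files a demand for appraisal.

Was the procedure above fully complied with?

Step 1: 21 days after 4 May 2026 (when the loss occurs) is 25 May 2026; completed 5 May 2026, before the deadline.
Step 2: 10 days after 5 May 2026 (when first notice of loss is given) is 15 May 2026; done 14 May 2026 — timely.
Step 3: 90 days after 14 May 2026 (when the sworn proof of loss is submitted) is 12 August 2026; 7 June 2026 is within that limit.
Step 4: 19 days after 16 June 2026 (end of the 9-day waiting period, which began when the supporting inventory is provided on 7 June 2026) is 5 July 2026; 3 July 2026 is within that limit.
Step 5: the earliest permitted date is 40 days after 18 July 2026 (end of the 15-day comment period, which began when the property is made available on 3 July 2026), i.e. 27 August 2026; done 8 September 2026, after the minimum wait.
Step 6: the window is 10–162 days after 4 May 2026 (when the loss occurs), so 14 May 2026 through 13 October 2026; done 12 October 2026, which is between those dates.

Yes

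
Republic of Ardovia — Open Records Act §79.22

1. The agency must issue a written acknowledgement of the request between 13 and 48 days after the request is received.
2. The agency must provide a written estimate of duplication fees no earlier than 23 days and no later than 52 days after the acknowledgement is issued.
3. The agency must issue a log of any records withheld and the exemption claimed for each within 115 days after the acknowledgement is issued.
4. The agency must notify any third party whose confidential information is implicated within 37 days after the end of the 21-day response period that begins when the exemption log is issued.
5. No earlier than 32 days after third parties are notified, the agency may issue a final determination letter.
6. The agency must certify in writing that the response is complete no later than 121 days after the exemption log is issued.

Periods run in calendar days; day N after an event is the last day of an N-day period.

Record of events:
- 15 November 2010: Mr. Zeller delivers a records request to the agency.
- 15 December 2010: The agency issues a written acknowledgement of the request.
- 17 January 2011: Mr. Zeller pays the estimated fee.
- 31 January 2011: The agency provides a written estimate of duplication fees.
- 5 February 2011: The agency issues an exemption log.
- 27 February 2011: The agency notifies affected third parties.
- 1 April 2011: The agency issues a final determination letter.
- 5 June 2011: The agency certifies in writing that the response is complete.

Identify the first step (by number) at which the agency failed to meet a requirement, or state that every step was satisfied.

None — every step was satisfied

(1) the permitted window runs from 15 November 2010 + 13 = 28 November 2010 to 15 November 2010 + 48 = 2 January 2011; done 15 December 2010 — within the window.
(2) the permitted window runs from 15 December 2010 + 23 = 7 January 2011 to 15 December 2010 + 52 = 5 February 2011; done 31 January 2011 — within the window.
(3) due by 15 December 2010 + 115 days = 9 April 2011; completed 5 February 2011, before the deadline.
(4) due by 26 February 2011 + 37 days = 4 April 2011; 27 February 2011 is within that limit.
(5) permitted from 27 February 2011 + 32 days = 31 March 2011 onward; done 1 April 2011, after the minimum wait.
(6) due by 5 February 2011 + 121 days = 6 June 2011; done 5 June 2011 — timely.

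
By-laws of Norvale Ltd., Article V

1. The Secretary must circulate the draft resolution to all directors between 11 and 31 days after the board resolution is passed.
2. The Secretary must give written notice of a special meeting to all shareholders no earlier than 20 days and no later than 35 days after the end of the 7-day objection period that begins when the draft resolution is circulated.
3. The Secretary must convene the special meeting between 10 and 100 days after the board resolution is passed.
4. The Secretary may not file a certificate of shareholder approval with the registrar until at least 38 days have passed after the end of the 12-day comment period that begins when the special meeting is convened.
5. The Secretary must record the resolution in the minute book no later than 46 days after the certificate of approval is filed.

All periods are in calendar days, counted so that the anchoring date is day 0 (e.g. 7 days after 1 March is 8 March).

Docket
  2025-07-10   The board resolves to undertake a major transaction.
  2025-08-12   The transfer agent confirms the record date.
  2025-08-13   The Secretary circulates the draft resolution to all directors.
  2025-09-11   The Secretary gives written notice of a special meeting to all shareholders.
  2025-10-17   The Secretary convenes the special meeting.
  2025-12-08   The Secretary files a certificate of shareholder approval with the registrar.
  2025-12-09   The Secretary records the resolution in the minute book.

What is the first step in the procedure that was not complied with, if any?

Step 1: the window is 11–31 days after 2025-07-10 (when the board resolution is passed), so 2025-07-21 through 2025-08-10; done 2025-08-13 — 3 days after the window closed.

Step 1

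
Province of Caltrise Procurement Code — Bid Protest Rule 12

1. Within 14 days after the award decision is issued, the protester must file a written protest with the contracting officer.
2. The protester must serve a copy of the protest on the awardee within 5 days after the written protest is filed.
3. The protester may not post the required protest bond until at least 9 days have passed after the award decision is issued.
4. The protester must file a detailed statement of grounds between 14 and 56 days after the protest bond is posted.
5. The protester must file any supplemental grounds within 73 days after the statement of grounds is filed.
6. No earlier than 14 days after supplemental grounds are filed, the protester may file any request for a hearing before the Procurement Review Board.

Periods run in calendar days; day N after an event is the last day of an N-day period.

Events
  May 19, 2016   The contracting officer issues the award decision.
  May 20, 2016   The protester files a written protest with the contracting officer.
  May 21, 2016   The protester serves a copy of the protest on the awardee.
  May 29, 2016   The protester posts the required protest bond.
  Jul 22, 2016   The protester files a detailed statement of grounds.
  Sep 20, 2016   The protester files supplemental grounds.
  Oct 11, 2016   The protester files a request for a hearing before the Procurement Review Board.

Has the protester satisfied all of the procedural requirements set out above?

(1) due by May 19, 2016 + 14 days = Jun 2, 2016; May 20, 2016 is within that limit.
(2) due by May 20, 2016 + 5 days = May 25, 2016; completed May 21, 2016, before the deadline.
(3) permitted from May 19, 2016 + 9 days = May 28, 2016 onward; done May 29, 2016, after the minimum wait.
(4) the permitted window runs from May 29, 2016 + 14 = Jun 12, 2016 to May 29, 2016 + 56 = Jul 24, 2016; Jul 22, 2016 falls inside that range.
(5) due by Jul 22, 2016 + 73 days = Oct 3, 2016; completed Sep 20, 2016, before the deadline.
(6) permitted from Sep 20, 2016 + 14 days = Oct 4, 2016 onward; done Oct 11, 2016 — permitted.

Yes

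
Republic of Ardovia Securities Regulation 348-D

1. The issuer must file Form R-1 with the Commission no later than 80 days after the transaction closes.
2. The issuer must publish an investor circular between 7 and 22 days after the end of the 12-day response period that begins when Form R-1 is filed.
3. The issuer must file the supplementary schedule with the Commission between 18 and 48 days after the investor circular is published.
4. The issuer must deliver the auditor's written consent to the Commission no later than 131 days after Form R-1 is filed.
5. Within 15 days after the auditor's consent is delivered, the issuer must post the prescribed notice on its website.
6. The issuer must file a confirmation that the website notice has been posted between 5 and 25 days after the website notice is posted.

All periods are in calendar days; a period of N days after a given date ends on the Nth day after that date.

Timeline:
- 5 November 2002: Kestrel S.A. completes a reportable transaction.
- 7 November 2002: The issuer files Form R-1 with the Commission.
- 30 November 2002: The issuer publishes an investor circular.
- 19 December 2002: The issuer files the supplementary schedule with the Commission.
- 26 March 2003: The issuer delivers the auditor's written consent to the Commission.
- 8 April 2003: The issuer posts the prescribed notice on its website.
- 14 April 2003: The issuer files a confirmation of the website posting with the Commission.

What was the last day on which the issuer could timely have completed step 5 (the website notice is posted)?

10 April 2003

Step 5 runs from 26 March 2003, when the auditor's consent is delivered. 15 days after 26 March 2003 is 10 April 2003.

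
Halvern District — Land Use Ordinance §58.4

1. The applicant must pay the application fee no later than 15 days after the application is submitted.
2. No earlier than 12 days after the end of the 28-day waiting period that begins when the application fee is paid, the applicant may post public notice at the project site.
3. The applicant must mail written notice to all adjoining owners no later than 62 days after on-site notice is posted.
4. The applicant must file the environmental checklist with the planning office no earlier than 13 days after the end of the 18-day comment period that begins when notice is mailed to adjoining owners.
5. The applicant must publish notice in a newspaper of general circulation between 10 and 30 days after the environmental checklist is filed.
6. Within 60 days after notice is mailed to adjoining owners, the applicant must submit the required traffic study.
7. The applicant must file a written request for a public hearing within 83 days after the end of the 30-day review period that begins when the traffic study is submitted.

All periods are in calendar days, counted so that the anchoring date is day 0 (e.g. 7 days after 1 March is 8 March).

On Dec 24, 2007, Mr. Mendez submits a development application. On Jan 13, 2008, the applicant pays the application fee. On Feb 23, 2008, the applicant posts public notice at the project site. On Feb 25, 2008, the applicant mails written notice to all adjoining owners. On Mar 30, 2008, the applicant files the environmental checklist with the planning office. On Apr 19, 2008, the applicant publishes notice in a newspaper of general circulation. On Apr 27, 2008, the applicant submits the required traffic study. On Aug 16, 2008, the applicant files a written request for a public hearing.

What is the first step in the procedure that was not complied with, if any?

(1) due by Dec 24, 2007 + 15 days = Jan 8, 2008; Jan 13, 2008 misses that deadline by 5 days.

Step 1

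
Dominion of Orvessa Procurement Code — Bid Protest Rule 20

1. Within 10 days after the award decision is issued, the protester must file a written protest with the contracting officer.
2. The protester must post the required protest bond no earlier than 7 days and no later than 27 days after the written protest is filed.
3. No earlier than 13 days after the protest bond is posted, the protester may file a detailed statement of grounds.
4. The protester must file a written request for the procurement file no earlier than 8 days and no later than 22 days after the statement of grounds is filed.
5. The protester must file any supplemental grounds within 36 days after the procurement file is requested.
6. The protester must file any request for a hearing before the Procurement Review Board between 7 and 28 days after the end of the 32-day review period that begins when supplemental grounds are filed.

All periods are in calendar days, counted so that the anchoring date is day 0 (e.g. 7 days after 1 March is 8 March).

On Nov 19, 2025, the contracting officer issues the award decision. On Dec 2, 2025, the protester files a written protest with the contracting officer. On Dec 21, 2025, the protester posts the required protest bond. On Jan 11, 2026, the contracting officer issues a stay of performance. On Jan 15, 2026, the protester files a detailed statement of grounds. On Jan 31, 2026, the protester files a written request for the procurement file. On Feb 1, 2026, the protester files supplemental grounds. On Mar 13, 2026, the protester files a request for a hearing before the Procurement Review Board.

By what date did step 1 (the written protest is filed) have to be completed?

Step 1 runs from Nov 19, 2025, when the award decision is issued. 10 days after Nov 19, 2025 is Nov 29, 2025.

Nov 29, 2025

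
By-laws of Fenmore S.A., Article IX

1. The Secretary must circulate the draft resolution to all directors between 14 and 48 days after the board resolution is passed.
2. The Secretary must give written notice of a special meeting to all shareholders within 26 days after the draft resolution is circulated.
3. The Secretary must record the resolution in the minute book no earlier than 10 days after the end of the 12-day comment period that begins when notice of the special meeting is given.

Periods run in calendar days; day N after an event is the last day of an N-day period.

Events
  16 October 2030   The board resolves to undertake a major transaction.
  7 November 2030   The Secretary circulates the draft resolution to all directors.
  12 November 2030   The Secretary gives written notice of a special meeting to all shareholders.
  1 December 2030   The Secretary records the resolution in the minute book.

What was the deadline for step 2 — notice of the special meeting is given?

Step 2 runs from 7 November 2030, when the draft resolution is circulated. 26 days after 7 November 2030 is 3 December 2030.

3 December 2030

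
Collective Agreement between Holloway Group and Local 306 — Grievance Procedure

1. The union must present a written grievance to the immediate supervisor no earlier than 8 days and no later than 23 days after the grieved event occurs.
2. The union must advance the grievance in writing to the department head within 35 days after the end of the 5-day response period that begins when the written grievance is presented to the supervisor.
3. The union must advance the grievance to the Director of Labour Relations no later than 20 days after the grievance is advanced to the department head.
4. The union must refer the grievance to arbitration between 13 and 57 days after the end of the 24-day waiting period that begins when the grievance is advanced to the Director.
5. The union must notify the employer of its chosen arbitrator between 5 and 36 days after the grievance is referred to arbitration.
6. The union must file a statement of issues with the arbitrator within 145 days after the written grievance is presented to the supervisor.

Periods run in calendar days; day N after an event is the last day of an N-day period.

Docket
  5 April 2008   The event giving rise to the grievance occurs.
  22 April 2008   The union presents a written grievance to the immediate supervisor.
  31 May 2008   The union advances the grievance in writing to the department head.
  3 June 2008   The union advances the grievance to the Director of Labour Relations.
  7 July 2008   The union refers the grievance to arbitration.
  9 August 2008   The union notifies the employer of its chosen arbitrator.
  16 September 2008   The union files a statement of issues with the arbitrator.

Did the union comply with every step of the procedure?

No

Step 1 — 8 and 23 days from 5 April 2008 (when the grieved event occurs) are 13 April 2008 and 28 April 2008 respectively; 22 April 2008 falls inside that range.
Step 2 — counting 35 days from 27 April 2008 (end of the 5-day response period, which began when the written grievance is presented to the supervisor on 22 April 2008) gives a deadline of 1 June 2008; 31 May 2008 is within that limit.
Step 3 — counting 20 days from 31 May 2008 (when the grievance is advanced to the department head) gives a deadline of 20 June 2008; 3 June 2008 is within that limit.
Step 4 — 13 and 57 days from 27 June 2008 (end of the 24-day waiting period, which began when the grievance is advanced to the Director on 3 June 2008) are 10 July 2008 and 23 August 2008 respectively; done 7 July 2008 — 3 days before the window opened.
Later steps need not be reached.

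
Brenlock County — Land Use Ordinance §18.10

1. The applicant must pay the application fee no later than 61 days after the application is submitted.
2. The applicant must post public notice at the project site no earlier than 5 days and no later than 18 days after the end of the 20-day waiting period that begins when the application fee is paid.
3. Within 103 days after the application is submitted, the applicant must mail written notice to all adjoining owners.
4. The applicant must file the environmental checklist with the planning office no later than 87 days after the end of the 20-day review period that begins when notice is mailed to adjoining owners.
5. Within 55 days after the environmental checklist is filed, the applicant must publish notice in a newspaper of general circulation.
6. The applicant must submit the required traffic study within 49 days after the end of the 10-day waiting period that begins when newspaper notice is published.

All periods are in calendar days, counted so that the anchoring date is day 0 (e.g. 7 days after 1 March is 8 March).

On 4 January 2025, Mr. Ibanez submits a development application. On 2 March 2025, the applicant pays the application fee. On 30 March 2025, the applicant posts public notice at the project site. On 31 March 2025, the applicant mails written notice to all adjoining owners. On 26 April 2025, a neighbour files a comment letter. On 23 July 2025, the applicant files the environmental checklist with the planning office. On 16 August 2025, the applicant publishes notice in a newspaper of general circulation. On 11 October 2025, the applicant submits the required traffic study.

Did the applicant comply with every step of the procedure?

Step 1 — counting 61 days from 4 January 2025 (when the application is submitted) gives a deadline of 6 March 2025; 2 March 2025 is within that limit.
Step 2 — 5 and 18 days from 22 March 2025 (end of the 20-day waiting period, which began when the application fee is paid on 2 March 2025) are 27 March 2025 and 9 April 2025 respectively; done 30 March 2025, which is between those dates.
Step 3 — counting 103 days from 4 January 2025 (when the application is submitted) gives a deadline of 17 April 2025; done 31 March 2025 — timely.
Step 4 — counting 87 days from 20 April 2025 (end of the 20-day review period, which began when notice is mailed to adjoining owners on 31 March 2025) gives a deadline of 16 July 2025; not done until 23 July 2025, 7 days after the deadline.

No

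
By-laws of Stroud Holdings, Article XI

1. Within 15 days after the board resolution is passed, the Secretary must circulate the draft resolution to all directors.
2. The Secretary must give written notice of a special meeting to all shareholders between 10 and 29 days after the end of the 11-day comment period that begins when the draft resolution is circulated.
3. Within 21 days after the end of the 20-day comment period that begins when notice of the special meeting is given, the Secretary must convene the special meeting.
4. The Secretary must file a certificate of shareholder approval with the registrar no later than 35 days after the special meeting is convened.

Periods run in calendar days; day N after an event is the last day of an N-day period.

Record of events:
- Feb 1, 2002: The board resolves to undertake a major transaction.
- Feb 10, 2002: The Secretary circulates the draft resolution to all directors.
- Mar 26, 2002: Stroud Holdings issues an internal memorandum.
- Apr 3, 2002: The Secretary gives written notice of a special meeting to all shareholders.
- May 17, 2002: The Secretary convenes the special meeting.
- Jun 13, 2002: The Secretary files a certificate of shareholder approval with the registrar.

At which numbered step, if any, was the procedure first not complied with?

Step 2

Step 1: 15 days after Feb 1, 2002 (when the board resolution is passed) is Feb 16, 2002; done Feb 10, 2002 — timely.
Step 2: the window is 10–29 days after Feb 21, 2002 (end of the 11-day comment period, which began when the draft resolution is circulated on Feb 10, 2002), so Mar 3, 2002 through Mar 22, 2002; Apr 3, 2002 is 12 days past the end of the window.
That is the first point of non-compliance.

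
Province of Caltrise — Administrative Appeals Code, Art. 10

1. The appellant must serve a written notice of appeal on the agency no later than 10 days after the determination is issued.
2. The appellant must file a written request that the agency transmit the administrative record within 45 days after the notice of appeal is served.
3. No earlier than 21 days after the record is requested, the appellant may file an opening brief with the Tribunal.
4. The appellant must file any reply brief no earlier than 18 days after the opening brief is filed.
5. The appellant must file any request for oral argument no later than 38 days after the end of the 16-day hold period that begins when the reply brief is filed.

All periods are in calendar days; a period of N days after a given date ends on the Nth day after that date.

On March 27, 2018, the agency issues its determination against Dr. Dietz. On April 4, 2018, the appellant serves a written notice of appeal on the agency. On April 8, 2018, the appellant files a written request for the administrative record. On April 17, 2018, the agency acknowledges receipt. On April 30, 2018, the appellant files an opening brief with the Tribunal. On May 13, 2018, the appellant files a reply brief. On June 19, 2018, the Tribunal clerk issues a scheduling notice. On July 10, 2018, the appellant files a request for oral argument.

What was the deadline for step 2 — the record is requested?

May 19, 2018

Step 2 runs from April 4, 2018, when the notice of appeal is served. 45 days after April 4, 2018 is May 19, 2018.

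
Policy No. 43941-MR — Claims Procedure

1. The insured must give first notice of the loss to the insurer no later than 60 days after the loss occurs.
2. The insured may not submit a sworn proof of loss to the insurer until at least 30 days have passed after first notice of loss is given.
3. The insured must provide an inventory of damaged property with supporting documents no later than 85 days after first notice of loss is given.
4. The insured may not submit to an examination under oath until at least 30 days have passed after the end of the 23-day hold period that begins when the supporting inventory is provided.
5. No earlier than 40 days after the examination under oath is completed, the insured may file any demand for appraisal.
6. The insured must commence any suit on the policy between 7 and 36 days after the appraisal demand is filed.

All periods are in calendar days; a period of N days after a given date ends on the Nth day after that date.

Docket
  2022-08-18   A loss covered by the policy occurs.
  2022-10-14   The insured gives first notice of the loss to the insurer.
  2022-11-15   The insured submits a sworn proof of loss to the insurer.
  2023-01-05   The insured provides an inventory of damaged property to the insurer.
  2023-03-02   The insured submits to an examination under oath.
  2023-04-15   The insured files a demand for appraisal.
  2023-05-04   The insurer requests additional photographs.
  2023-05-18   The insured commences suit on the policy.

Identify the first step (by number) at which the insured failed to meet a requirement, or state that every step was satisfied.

(1) due by 2022-08-18 + 60 days = 2022-10-17; completed 2022-10-14, before the deadline.
(2) permitted from 2022-10-14 + 30 days = 2022-11-13 onward; done 2022-11-15, after the minimum wait.
(3) due by 2022-10-14 + 85 days = 2023-01-07; 2023-01-05 is within that limit.
(4) permitted from 2023-01-28 + 30 days = 2023-02-27 onward; done 2023-03-02, after the minimum wait.
(5) permitted from 2023-03-02 + 40 days = 2023-04-11 onward; done 2023-04-15, after the minimum wait.
(6) the permitted window runs from 2023-04-15 + 7 = 2023-04-22 to 2023-04-15 + 36 = 2023-05-21; 2023-05-18 falls inside that range.

None — every step was satisfied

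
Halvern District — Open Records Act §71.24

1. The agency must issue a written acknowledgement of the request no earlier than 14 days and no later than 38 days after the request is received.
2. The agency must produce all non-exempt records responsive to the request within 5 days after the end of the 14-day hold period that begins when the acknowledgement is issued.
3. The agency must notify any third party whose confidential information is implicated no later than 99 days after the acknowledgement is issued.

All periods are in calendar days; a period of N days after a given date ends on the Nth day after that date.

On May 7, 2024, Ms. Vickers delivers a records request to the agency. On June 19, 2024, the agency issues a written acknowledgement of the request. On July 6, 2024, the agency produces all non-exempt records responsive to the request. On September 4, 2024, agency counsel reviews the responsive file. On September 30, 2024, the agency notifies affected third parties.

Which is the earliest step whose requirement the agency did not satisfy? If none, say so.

Step 1: the window is 14–38 days after May 7, 2024 (when the request is received), so May 21, 2024 through June 14, 2024; done June 19, 2024 — 5 days after the window closed.

Step 1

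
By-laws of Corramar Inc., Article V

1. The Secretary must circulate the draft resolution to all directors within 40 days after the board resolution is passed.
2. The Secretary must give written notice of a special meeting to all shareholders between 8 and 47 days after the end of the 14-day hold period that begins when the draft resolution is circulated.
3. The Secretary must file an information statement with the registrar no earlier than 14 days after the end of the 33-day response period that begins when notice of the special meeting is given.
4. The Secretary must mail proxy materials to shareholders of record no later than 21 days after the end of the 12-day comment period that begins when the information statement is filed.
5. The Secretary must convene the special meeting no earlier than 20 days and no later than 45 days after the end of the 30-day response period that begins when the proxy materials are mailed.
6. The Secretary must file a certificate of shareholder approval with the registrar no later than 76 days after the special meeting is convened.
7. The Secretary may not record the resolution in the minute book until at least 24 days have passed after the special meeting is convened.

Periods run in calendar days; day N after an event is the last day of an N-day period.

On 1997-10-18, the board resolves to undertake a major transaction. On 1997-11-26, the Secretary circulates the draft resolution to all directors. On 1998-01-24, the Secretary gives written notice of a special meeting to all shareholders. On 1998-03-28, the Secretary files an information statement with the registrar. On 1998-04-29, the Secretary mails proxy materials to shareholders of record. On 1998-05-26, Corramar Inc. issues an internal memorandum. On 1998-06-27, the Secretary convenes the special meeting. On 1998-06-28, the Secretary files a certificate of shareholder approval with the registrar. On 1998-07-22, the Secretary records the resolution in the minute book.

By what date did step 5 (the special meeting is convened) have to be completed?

1998-07-13

The proxy materials are mailed on 1998-04-29; the 30-day response period therefore ends 1998-05-29, and step 5 runs from that date. The window is 20–45 days after 1998-05-29; it closes on 1998-07-13.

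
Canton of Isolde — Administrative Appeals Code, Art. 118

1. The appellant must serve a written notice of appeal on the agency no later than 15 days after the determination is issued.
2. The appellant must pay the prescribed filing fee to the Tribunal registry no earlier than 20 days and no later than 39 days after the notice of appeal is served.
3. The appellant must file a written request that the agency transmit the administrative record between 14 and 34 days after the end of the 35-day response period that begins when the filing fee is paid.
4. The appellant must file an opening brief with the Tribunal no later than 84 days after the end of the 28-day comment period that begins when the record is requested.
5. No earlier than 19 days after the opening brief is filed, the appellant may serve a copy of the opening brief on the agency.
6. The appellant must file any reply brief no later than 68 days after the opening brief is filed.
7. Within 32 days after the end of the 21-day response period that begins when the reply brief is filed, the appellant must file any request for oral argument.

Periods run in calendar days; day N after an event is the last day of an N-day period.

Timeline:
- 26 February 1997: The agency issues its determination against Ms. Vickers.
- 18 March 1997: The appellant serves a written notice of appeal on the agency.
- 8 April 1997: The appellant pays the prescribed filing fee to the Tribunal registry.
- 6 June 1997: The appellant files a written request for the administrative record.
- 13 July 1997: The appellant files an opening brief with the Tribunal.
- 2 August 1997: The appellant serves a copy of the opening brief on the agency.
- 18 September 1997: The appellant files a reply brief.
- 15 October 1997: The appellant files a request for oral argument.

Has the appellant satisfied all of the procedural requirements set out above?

Step 1: 15 days after 26 February 1997 (when the determination is issued) is 13 March 1997; 18 March 1997 misses that deadline by 5 days.
Later steps need not be reached.

No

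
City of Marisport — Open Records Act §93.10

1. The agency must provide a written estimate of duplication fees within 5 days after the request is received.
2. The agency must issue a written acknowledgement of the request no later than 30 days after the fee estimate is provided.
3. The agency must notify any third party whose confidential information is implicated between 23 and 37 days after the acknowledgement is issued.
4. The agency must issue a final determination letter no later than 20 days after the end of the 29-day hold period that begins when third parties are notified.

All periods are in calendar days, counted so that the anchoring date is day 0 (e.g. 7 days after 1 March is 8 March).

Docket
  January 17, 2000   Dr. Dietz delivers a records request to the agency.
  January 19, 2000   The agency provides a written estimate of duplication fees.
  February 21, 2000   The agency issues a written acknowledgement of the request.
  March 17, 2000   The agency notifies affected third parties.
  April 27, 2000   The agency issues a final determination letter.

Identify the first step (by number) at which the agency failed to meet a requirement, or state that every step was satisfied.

Step 2

Step 1 — counting 5 days from January 17, 2000 (when the request is received) gives a deadline of January 22, 2000; done January 19, 2000 — timely.
Step 2 — counting 30 days from January 19, 2000 (when the fee estimate is provided) gives a deadline of February 18, 2000; not done until February 21, 2000, 3 days after the deadline.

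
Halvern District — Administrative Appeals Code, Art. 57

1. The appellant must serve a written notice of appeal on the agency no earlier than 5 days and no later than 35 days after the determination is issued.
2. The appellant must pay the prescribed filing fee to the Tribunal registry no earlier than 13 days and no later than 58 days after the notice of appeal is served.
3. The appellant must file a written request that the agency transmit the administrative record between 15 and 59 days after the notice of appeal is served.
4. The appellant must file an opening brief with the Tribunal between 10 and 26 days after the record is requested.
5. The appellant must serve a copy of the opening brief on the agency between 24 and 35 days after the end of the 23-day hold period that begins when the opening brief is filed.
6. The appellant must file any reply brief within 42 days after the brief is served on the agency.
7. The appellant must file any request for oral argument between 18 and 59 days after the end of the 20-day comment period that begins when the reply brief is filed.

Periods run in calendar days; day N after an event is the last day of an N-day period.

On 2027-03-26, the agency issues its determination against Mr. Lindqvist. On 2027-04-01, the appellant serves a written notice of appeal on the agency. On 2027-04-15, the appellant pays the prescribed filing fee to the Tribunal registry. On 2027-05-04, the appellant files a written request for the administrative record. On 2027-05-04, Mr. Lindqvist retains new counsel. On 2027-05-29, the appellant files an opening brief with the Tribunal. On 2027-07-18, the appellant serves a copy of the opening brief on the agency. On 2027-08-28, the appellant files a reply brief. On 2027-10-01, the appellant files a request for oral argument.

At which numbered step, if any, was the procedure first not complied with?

Step 7

Step 1 — 5 and 35 days from 2027-03-26 (when the determination is issued) are 2027-03-31 and 2027-04-30 respectively; done 2027-04-01 — within the window.
Step 2 — 13 and 58 days from 2027-04-01 (when the notice of appeal is served) are 2027-04-14 and 2027-05-29 respectively; 2027-04-15 falls inside that range.
Step 3 — 15 and 59 days from 2027-04-01 (when the notice of appeal is served) are 2027-04-16 and 2027-05-30 respectively; done 2027-05-04 — within the window.
Step 4 — 10 and 26 days from 2027-05-04 (when the record is requested) are 2027-05-14 and 2027-05-30 respectively; done 2027-05-29, which is between those dates.
Step 5 — 24 and 35 days from 2027-06-21 (end of the 23-day hold period, which began when the opening brief is filed on 2027-05-29) are 2027-07-15 and 2027-07-26 respectively; 2027-07-18 falls inside that range.
Step 6 — counting 42 days from 2027-07-18 (when the brief is served on the agency) gives a deadline of 2027-08-29; completed 2027-08-28, before the deadline.
Step 7 — 18 and 59 days from 2027-09-17 (end of the 20-day comment period, which began when the reply brief is filed on 2027-08-28) are 2027-10-05 and 2027-11-15 respectively; done 2027-10-01 — 4 days before the window opened.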